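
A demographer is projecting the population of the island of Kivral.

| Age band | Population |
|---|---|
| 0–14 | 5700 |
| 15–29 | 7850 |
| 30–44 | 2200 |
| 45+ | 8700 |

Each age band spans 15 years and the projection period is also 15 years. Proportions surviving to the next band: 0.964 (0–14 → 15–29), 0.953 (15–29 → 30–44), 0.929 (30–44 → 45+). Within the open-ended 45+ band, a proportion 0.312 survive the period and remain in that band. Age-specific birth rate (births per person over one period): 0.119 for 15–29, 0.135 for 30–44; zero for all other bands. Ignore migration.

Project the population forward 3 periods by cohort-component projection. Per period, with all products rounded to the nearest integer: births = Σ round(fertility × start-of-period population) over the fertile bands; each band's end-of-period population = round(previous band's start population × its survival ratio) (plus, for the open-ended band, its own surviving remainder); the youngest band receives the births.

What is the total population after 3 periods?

Period 1:
Births: 7850 × 0.119 = 934, 2200 × 0.135 = 297 → total 1231
15–29: 5700 × 0.964 = 5495
30–44: 7850 × 0.953 = 7481
45+: 2200 × 0.929 + 8700 × 0.312 = 2044 + 2714 = 4758
Giving 1231 / 5495 / 7481 / 4758.
Period 2:
Births: 5495 × 0.119 = 654, 7481 × 0.135 = 1010 → total 1664
15–29: 1231 × 0.964 = 1187
30–44: 5495 × 0.953 = 5237
45+: 7481 × 0.929 + 4758 × 0.312 = 6950 + 1484 = 8434
Giving 1664 / 1187 / 5237 / 8434.
Period 3:
Births: 1187 × 0.119 = 141, 5237 × 0.135 = 707 → total 848
15–29: 1664 × 0.964 = 1604
30–44: 1187 × 0.953 = 1131
45+: 5237 × 0.929 + 8434 × 0.312 = 4865 + 2631 = 7496
Giving 848 / 1604 / 1131 / 7496.
Total after period 3: 848 + 1604 + 1131 + 7496 = 11079

11079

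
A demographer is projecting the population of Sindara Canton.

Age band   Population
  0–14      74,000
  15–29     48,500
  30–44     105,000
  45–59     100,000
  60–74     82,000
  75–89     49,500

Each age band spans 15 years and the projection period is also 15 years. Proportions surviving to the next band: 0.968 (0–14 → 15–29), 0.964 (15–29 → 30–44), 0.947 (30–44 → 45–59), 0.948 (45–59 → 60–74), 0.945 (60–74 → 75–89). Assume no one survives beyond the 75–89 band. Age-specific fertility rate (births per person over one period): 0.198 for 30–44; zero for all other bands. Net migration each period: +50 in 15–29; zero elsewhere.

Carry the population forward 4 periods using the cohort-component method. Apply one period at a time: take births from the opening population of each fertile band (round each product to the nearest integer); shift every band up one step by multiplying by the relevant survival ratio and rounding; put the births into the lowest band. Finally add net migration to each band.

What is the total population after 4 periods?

Period 1.
Births: 105000 × 0.198 = 20790
15–29: 74000 × 0.968 = 71632
30–44: 48500 × 0.964 = 46754
45–59: 105000 × 0.947 = 99435
60–74: 100000 × 0.948 = 94800
75–89: 82000 × 0.945 = 77490
Net migration: 15–29 + 50 → 71682
Giving 20790 / 71682 / 46754 / 99435 / 94800 / 77490.
Period 2.
Births: 46754 × 0.198 = 9257
15–29: 20790 × 0.968 = 20125
30–44: 71682 × 0.964 = 69101
45–59: 46754 × 0.947 = 44276
60–74: 99435 × 0.948 = 94264
75–89: 94800 × 0.945 = 89586
Net migration: 15–29 + 50 → 20175
Giving 9257 / 20175 / 69101 / 44276 / 94264 / 89586.
Period 3.
Births: 69101 × 0.198 = 13682
15–29: 9257 × 0.968 = 8961
30–44: 20175 × 0.964 = 19449
45–59: 69101 × 0.947 = 65439
60–74: 44276 × 0.948 = 41974
75–89: 94264 × 0.945 = 89079
Net migration: 15–29 + 50 → 9011
Giving 13682 / 9011 / 19449 / 65439 / 41974 / 89079.
Period 4.
Births: 19449 × 0.198 = 3851
15–29: 13682 × 0.968 = 13244
30–44: 9011 × 0.964 = 8687
45–59: 19449 × 0.947 = 18418
60–74: 65439 × 0.948 = 62036
75–89: 41974 × 0.945 = 39665
Net migration: 15–29 + 50 → 13294
Giving 3851 / 13294 / 8687 / 18418 / 62036 / 39665.
Total after period 4: 3851 + 13294 + 8687 + 18418 + 62036 + 39665 = 145951

145951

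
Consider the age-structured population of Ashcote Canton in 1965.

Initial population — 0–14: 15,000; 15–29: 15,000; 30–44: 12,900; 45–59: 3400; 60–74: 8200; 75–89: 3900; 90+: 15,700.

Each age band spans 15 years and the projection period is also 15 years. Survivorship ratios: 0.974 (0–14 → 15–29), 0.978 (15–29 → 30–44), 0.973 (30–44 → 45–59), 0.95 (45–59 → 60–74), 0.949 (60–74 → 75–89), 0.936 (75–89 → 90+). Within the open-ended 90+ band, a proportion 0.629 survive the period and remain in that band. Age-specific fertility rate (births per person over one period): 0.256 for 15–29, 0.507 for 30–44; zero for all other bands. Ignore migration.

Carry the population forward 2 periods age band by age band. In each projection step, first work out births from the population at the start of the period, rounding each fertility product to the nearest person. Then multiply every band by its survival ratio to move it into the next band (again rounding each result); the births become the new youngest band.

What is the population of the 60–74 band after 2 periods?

11924

— Period 1 —
Births: 15000 × 0.256 = 3840  |  12900 × 0.507 = 6540 → total 10380
15–29: 15000 × 0.974 = 14610
30–44: 15000 × 0.978 = 14670
45–59: 12900 × 0.973 = 12552
60–74: 3400 × 0.95 = 3230
75–89: 8200 × 0.949 = 7782
90+: 3900 × 0.936 + 15700 × 0.629 = 3650 + 9875 = 13525
Population now: 0–14=10380, 15–29=14610, 30–44=14670, 45–59=12552, 60–74=3230, 75–89=7782, 90+=13525
— Period 2 —
Births: 14610 × 0.256 = 3740  |  14670 × 0.507 = 7438 → total 11178
15–29: 10380 × 0.974 = 10110
30–44: 14610 × 0.978 = 14289
45–59: 14670 × 0.973 = 14274
60–74: 12552 × 0.95 = 11924
75–89: 3230 × 0.949 = 3065
90+: 7782 × 0.936 + 13525 × 0.629 = 7284 + 8507 = 15791
Population now: 0–14=11178, 15–29=10110, 30–44=14289, 45–59=14274, 60–74=11924, 75–89=3065, 90+=15791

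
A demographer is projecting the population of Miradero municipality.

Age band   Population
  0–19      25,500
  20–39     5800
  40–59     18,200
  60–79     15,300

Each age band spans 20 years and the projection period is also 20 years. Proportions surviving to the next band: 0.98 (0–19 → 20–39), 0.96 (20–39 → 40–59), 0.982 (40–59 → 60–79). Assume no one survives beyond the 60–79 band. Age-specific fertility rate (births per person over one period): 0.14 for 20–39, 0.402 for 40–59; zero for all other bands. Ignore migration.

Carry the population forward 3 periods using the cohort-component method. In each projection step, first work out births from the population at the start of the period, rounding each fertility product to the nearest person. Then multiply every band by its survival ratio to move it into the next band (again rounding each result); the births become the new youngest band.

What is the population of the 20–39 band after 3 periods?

Period 1.
Births: 5800 × 0.14 = 812  |  18200 × 0.402 = 7316 → 8128
20–39: 25500 × 0.98 = 24990
40–59: 5800 × 0.96 = 5568
60–79: 18200 × 0.982 = 17872
→ [8128, 24990, 5568, 17872]
Period 2.
Births: 24990 × 0.14 = 3499  |  5568 × 0.402 = 2238 → 5737
20–39: 8128 × 0.98 = 7965
40–59: 24990 × 0.96 = 23990
60–79: 5568 × 0.982 = 5468
→ [5737, 7965, 23990, 5468]
Period 3.
Births: 7965 × 0.14 = 1115  |  23990 × 0.402 = 9644 → 10759
20–39: 5737 × 0.98 = 5622
40–59: 7965 × 0.96 = 7646
60–79: 23990 × 0.982 = 23558
→ [10759, 5622, 7646, 23558]

5622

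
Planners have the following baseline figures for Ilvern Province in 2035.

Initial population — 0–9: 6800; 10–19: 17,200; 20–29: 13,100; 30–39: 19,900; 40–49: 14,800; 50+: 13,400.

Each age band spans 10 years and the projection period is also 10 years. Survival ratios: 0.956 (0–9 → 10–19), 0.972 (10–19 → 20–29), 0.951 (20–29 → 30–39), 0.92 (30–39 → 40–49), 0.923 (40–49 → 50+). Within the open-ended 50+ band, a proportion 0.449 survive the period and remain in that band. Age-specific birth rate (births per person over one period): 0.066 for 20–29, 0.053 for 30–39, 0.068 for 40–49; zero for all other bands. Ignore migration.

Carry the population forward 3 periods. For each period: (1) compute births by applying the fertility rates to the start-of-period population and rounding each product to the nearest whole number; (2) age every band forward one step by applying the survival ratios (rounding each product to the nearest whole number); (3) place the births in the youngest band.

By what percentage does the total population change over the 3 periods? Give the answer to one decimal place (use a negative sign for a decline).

After projecting period 1:
Births: 13100 × 0.066 = 865 ; 19900 × 0.053 = 1055 ; 14800 × 0.068 = 1006 → total 2926
10–19: 6800 × 0.956 = 6501
20–29: 17200 × 0.972 = 16718
30–39: 13100 × 0.951 = 12458
40–49: 19900 × 0.92 = 18308
50+: 14800 × 0.923 + 13400 × 0.449 = 13660 + 6017 = 19677
Population now: 0–9=2926, 10–19=6501, 20–29=16718, 30–39=12458, 40–49=18308, 50+=19677
After projecting period 2:
Births: 16718 × 0.066 = 1103 ; 12458 × 0.053 = 660 ; 18308 × 0.068 = 1245 → total 3008
10–19: 2926 × 0.956 = 2797
20–29: 6501 × 0.972 = 6319
30–39: 16718 × 0.951 = 15899
40–49: 12458 × 0.92 = 11461
50+: 18308 × 0.923 + 19677 × 0.449 = 16898 + 8835 = 25733
Population now: 0–9=3008, 10–19=2797, 20–29=6319, 30–39=15899, 40–49=11461, 50+=25733
After projecting period 3:
Births: 6319 × 0.066 = 417 ; 15899 × 0.053 = 843 ; 11461 × 0.068 = 779 → total 2039
10–19: 3008 × 0.956 = 2876
20–29: 2797 × 0.972 = 2719
30–39: 6319 × 0.951 = 6009
40–49: 15899 × 0.92 = 14627
50+: 11461 × 0.923 + 25733 × 0.449 = 10579 + 11554 = 22133
Population now: 0–9=2039, 10–19=2876, 20–29=2719, 30–39=6009, 40–49=14627, 50+=22133
Total: 85200 → 50403; change = -34797; percentage change = -40.8%

-40.8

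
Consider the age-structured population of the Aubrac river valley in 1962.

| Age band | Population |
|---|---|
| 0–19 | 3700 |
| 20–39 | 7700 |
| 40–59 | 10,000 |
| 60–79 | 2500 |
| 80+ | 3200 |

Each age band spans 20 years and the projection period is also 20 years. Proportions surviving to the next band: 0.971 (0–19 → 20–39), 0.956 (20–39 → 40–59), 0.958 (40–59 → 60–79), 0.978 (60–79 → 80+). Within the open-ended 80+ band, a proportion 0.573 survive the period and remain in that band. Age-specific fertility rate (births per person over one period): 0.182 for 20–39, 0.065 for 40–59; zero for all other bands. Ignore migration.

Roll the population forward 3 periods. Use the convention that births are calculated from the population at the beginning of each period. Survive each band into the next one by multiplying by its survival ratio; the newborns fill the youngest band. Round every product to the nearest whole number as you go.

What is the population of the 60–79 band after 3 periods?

3291

Period 1:
Births: 7700 * 0.182 = 1401 ; 10000 * 0.065 = 650 — total 2051
20–39: 3700 * 0.971 = 3593
40–59: 7700 * 0.956 = 7361
60–79: 10000 * 0.958 = 9580
80+: 2500 * 0.978 + 3200 * 0.573 = 2445 + 1834 = 4279
End of period: [2051, 3593, 7361, 9580, 4279]
Period 2:
Births: 3593 * 0.182 = 654 ; 7361 * 0.065 = 478 — total 1132
20–39: 2051 * 0.971 = 1992
40–59: 3593 * 0.956 = 3435
60–79: 7361 * 0.958 = 7052
80+: 9580 * 0.978 + 4279 * 0.573 = 9369 + 2452 = 11821
End of period: [1132, 1992, 3435, 7052, 11821]
Period 3:
Births: 1992 * 0.182 = 363 ; 3435 * 0.065 = 223 — total 586
20–39: 1132 * 0.971 = 1099
40–59: 1992 * 0.956 = 1904
60–79: 3435 * 0.958 = 3291
80+: 7052 * 0.978 + 11821 * 0.573 = 6897 + 6773 = 13670
End of period: [586, 1099, 1904, 3291, 13670]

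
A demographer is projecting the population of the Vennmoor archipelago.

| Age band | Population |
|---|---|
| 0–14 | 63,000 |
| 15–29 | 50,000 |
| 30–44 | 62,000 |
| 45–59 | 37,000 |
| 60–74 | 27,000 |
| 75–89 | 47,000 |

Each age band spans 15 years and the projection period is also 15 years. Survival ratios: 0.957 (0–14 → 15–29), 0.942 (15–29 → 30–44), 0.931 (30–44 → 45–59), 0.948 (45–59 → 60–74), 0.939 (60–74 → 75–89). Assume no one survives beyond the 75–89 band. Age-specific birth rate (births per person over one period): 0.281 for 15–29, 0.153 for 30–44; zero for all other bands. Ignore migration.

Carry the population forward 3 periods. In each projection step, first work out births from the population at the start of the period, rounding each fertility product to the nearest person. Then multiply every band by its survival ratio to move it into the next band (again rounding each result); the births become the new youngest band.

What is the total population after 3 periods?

205173

After projecting period 1:
Births: 50000 * 0.281 = 14050, 62000 * 0.153 = 9486 ⇒ total 23536
15–29: 63000 * 0.957 = 60291
30–44: 50000 * 0.942 = 47100
45–59: 62000 * 0.931 = 57722
60–74: 37000 * 0.948 = 35076
75–89: 27000 * 0.939 = 25353
End of period: [23536, 60291, 47100, 57722, 35076, 25353]
After projecting period 2:
Births: 60291 * 0.281 = 16942, 47100 * 0.153 = 7206 ⇒ total 24148
15–29: 23536 * 0.957 = 22524
30–44: 60291 * 0.942 = 56794
45–59: 47100 * 0.931 = 43850
60–74: 57722 * 0.948 = 54720
75–89: 35076 * 0.939 = 32936
End of period: [24148, 22524, 56794, 43850, 54720, 32936]
After projecting period 3:
Births: 22524 * 0.281 = 6329, 56794 * 0.153 = 8689 ⇒ total 15018
15–29: 24148 * 0.957 = 23110
30–44: 22524 * 0.942 = 21218
45–59: 56794 * 0.931 = 52875
60–74: 43850 * 0.948 = 41570
75–89: 54720 * 0.939 = 51382
End of period: [15018, 23110, 21218, 52875, 41570, 51382]
Total after period 3: 15018 + 23110 + 21218 + 52875 + 41570 + 51382 = 205173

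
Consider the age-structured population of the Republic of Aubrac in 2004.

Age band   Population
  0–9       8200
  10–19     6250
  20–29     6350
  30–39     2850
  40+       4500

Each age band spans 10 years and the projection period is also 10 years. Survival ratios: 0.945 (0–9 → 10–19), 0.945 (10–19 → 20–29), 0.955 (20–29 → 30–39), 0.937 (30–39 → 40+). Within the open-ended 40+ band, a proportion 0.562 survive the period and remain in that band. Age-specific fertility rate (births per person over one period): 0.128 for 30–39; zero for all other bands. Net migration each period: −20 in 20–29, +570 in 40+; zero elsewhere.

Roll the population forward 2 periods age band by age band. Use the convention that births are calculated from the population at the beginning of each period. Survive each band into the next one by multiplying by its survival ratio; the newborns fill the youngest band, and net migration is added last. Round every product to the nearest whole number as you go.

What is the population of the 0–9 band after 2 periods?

776

Period 1:
Births: 2850 × 0.128 = 365
10–19: 8200 × 0.945 = 7749
20–29: 6250 × 0.945 = 5906
30–39: 6350 × 0.955 = 6064
40+: 2850 × 0.937 + 4500 × 0.562 = 2670 + 2529 = 5199
Net migration: 20–29 − 20 → 5886; 40+ + 570 → 5769
→ [365, 7749, 5886, 6064, 5769]
Period 2:
Births: 6064 × 0.128 = 776
10–19: 365 × 0.945 = 345
20–29: 7749 × 0.945 = 7323
30–39: 5886 × 0.955 = 5621
40+: 6064 × 0.937 + 5769 × 0.562 = 5682 + 3242 = 8924
Net migration: 20–29 − 20 → 7303; 40+ + 570 → 9494
→ [776, 345, 7303, 5621, 9494]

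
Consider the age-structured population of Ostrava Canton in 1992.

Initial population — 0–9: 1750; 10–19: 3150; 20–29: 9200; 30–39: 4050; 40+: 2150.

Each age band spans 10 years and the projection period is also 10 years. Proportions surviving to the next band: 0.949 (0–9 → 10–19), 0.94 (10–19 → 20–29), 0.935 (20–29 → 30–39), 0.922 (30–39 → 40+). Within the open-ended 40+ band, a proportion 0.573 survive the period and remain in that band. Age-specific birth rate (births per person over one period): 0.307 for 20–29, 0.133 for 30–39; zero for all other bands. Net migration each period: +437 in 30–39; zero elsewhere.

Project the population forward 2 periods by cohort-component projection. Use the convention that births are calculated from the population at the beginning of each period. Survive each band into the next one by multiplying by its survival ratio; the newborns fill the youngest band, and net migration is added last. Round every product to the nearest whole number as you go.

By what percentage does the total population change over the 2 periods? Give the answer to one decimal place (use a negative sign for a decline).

4.7

Period 1.
Births: 9200 × 0.307 = 2824, 4050 × 0.133 = 539 — total 3363
10–19: 1750 × 0.949 = 1661
20–29: 3150 × 0.94 = 2961
30–39: 9200 × 0.935 = 8602
40+: 4050 × 0.922 + 2150 × 0.573 = 3734 + 1232 = 4966
Net migration: 30–39 + 437 → 9039
→ [3363, 1661, 2961, 9039, 4966]
Period 2.
Births: 2961 × 0.307 = 909, 9039 × 0.133 = 1202 — total 2111
10–19: 3363 × 0.949 = 3191
20–29: 1661 × 0.94 = 1561
30–39: 2961 × 0.935 = 2769
40+: 9039 × 0.922 + 4966 × 0.573 = 8334 + 2846 = 11180
Net migration: 30–39 + 437 → 3206
→ [2111, 3191, 1561, 3206, 11180]
Total: 20300 → 21249; change = 949; percentage change = 4.7%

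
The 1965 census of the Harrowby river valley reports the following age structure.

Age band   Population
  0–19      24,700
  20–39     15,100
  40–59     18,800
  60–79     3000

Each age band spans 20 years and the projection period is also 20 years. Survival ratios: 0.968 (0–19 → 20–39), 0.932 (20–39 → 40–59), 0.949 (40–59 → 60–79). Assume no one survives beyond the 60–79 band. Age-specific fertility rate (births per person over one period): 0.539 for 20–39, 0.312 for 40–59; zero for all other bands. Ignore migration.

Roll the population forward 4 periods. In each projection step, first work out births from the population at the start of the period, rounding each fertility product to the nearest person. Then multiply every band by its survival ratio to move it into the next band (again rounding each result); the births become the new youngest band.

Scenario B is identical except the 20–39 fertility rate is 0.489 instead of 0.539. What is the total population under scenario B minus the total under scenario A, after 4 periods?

-4342

Let band 1 be 0–19 through band 4 = 60–79.
Period 1.
Births: 15100 * 0.539 = 8139 ; 18800 * 0.312 = 5866 → total 14005
Band 2: 24700 * 0.968 = 23910
Band 3: 15100 * 0.932 = 14073
Band 4: 18800 * 0.949 = 17841
→ [14005, 23910, 14073, 17841]
Period 2.
Births: 23910 * 0.539 = 12887 ; 14073 * 0.312 = 4391 → total 17278
Band 2: 14005 * 0.968 = 13557
Band 3: 23910 * 0.932 = 22284
Band 4: 14073 * 0.949 = 13355
→ [17278, 13557, 22284, 13355]
Period 3.
Births: 13557 * 0.539 = 7307 ; 22284 * 0.312 = 6953 → total 14260
Band 2: 17278 * 0.968 = 16725
Band 3: 13557 * 0.932 = 12635
Band 4: 22284 * 0.949 = 21148
→ [14260, 16725, 12635, 21148]
Period 4.
Births: 16725 * 0.539 = 9015 ; 12635 * 0.312 = 3942 → total 12957
Band 2: 14260 * 0.968 = 13804
Band 3: 16725 * 0.932 = 15588
Band 4: 12635 * 0.949 = 11991
→ [12957, 13804, 15588, 11991]
Scenario A total after 4 periods: 54340
Scenario B projection —
Period 1.
Births: 15100 * 0.489 = 7384 ; 18800 * 0.312 = 5866 → total 13250
Band 2: 24700 * 0.968 = 23910
Band 3: 15100 * 0.932 = 14073
Band 4: 18800 * 0.949 = 17841
→ [13250, 23910, 14073, 17841]
Period 2.
Births: 23910 * 0.489 = 11692 ; 14073 * 0.312 = 4391 → total 16083
Band 2: 13250 * 0.968 = 12826
Band 3: 23910 * 0.932 = 22284
Band 4: 14073 * 0.949 = 13355
→ [16083, 12826, 22284, 13355]
Period 3.
Births: 12826 * 0.489 = 6272 ; 22284 * 0.312 = 6953 → total 13225
Band 2: 16083 * 0.968 = 15568
Band 3: 12826 * 0.932 = 11954
Band 4: 22284 * 0.949 = 21148
→ [13225, 15568, 11954, 21148]
Period 4.
Births: 15568 * 0.489 = 7613 ; 11954 * 0.312 = 3730 → total 11343
Band 2: 13225 * 0.968 = 12802
Band 3: 15568 * 0.932 = 14509
Band 4: 11954 * 0.949 = 11344
→ [11343, 12802, 14509, 11344]
Scenario B total after 4 periods: 49998
Difference B − A = 49998 − 54340 = -4342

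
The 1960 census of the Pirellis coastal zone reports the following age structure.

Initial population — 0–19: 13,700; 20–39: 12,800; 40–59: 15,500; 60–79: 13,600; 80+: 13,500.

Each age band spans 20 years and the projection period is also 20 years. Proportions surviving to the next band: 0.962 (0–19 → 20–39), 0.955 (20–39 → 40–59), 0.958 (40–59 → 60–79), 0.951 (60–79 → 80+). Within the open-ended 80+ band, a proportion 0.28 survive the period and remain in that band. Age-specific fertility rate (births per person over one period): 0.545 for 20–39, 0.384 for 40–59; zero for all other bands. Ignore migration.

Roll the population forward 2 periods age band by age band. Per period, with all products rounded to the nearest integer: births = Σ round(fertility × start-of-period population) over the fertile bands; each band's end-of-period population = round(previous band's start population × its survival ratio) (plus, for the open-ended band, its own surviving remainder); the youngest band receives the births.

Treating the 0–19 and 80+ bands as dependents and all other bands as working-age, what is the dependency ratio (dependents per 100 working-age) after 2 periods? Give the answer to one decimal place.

83.5

Period 1.
Births: 12800 * 0.545 = 6976, 15500 * 0.384 = 5952 → 12928
20–39: 13700 * 0.962 = 13179
40–59: 12800 * 0.955 = 12224
60–79: 15500 * 0.958 = 14849
80+: 13600 * 0.951 + 13500 * 0.28 = 12934 + 3780 = 16714
Giving 12928 / 13179 / 12224 / 14849 / 16714.
Period 2.
Births: 13179 * 0.545 = 7183, 12224 * 0.384 = 4694 → 11877
20–39: 12928 * 0.962 = 12437
40–59: 13179 * 0.955 = 12586
60–79: 12224 * 0.958 = 11711
80+: 14849 * 0.951 + 16714 * 0.28 = 14121 + 4680 = 18801
Giving 11877 / 12437 / 12586 / 11711 / 18801.
Dependents (band 0–19 + band 80+) = 11877 + 18801 = 30678; working-age = 36734; ratio = 30678/36734 × 100 = 83.5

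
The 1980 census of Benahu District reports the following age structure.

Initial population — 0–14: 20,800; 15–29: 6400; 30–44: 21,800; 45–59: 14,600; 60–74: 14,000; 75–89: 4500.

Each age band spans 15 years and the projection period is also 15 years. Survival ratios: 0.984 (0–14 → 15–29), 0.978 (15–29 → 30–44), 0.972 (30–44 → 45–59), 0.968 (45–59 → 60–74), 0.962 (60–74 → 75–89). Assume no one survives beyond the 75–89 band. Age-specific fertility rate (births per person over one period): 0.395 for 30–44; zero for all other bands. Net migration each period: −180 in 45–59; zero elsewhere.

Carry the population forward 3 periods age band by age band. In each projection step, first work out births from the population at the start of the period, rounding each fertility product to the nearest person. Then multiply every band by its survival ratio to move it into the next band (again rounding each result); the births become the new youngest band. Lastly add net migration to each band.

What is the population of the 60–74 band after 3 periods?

5715

Period 1.
Births: 21800 × 0.395 = 8611
15–29: 20800 × 0.984 = 20467
30–44: 6400 × 0.978 = 6259
45–59: 21800 × 0.972 = 21190
60–74: 14600 × 0.968 = 14133
75–89: 14000 × 0.962 = 13468
Net migration: 45–59 − 180 → 21010
End of period: [8611, 20467, 6259, 21010, 14133, 13468]
Period 2.
Births: 6259 × 0.395 = 2472
15–29: 8611 × 0.984 = 8473
30–44: 20467 × 0.978 = 20017
45–59: 6259 × 0.972 = 6084
60–74: 21010 × 0.968 = 20338
75–89: 14133 × 0.962 = 13596
Net migration: 45–59 − 180 → 5904
End of period: [2472, 8473, 20017, 5904, 20338, 13596]
Period 3.
Births: 20017 × 0.395 = 7907
15–29: 2472 × 0.984 = 2432
30–44: 8473 × 0.978 = 8287
45–59: 20017 × 0.972 = 19457
60–74: 5904 × 0.968 = 5715
75–89: 20338 × 0.962 = 19565
Net migration: 45–59 − 180 → 19277
End of period: [7907, 2432, 8287, 19277, 5715, 19565]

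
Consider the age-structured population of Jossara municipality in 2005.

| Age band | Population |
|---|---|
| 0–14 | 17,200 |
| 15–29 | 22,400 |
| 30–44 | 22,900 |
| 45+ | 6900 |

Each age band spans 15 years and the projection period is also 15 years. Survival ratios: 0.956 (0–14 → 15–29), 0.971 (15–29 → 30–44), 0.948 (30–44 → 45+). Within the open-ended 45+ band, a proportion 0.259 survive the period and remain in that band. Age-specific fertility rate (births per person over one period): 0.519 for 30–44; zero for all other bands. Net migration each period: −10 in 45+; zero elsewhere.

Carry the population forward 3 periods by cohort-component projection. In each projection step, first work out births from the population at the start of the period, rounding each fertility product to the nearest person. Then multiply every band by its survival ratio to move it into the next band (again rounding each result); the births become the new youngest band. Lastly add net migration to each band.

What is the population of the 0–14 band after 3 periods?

8286

Numbering the bands 1..4 from youngest to oldest:
Period 1.
Births: 22900 × 0.519 = 11885
Band 2: 17200 × 0.956 = 16443
Band 3: 22400 × 0.971 = 21750
Band 4: 22900 × 0.948 + 6900 × 0.259 = 21709 + 1787 = 23496
Net migration: Band 4 − 10 → 23486
Giving 11885 / 16443 / 21750 / 23486.
Period 2.
Births: 21750 × 0.519 = 11288
Band 2: 11885 × 0.956 = 11362
Band 3: 16443 × 0.971 = 15966
Band 4: 21750 × 0.948 + 23486 × 0.259 = 20619 + 6083 = 26702
Net migration: Band 4 − 10 → 26692
Giving 11288 / 11362 / 15966 / 26692.
Period 3.
Births: 15966 × 0.519 = 8286
Band 2: 11288 × 0.956 = 10791
Band 3: 11362 × 0.971 = 11033
Band 4: 15966 × 0.948 + 26692 × 0.259 = 15136 + 6913 = 22049
Net migration: Band 4 − 10 → 22039
Giving 8286 / 10791 / 11033 / 22039.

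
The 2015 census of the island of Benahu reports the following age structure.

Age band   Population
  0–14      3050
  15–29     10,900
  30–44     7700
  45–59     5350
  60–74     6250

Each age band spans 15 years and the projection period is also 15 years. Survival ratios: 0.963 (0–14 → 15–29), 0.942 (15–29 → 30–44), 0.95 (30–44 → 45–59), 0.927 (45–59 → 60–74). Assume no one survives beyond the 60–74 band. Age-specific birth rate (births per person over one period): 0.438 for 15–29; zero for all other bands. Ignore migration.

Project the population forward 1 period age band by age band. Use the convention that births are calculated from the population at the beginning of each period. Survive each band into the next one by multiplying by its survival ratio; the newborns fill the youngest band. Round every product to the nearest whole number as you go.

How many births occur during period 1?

(Groups numbered youngest = 1 to oldest = 5.)
After projecting period 1:
Births: 10900 × 0.438 = 4774
Group 2: 3050 × 0.963 = 2937
Group 3: 10900 × 0.942 = 10268
Group 4: 7700 × 0.95 = 7315
Group 5: 5350 × 0.927 = 4959
Giving 4774 / 2937 / 10268 / 7315 / 4959.

4774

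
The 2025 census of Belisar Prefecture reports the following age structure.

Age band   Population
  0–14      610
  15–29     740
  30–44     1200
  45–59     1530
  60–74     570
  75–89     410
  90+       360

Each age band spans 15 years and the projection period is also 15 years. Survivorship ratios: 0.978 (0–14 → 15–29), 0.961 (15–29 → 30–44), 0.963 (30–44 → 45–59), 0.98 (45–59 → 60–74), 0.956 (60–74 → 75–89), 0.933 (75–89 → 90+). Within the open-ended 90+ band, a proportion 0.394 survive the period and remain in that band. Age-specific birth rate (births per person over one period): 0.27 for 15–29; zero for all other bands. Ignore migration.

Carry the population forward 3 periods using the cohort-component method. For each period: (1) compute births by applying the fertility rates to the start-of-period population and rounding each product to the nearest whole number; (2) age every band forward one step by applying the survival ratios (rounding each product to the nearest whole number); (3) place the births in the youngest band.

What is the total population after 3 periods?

After projecting period 1:
Births: 740 * 0.27 = 200
15–29: 610 * 0.978 = 597
30–44: 740 * 0.961 = 711
45–59: 1200 * 0.963 = 1156
60–74: 1530 * 0.98 = 1499
75–89: 570 * 0.956 = 545
90+: 410 * 0.933 + 360 * 0.394 = 383 + 142 = 525
End of period: [200, 597, 711, 1156, 1499, 545, 525]
After projecting period 2:
Births: 597 * 0.27 = 161
15–29: 200 * 0.978 = 196
30–44: 597 * 0.961 = 574
45–59: 711 * 0.963 = 685
60–74: 1156 * 0.98 = 1133
75–89: 1499 * 0.956 = 1433
90+: 545 * 0.933 + 525 * 0.394 = 508 + 207 = 715
End of period: [161, 196, 574, 685, 1133, 1433, 715]
After projecting period 3:
Births: 196 * 0.27 = 53
15–29: 161 * 0.978 = 157
30–44: 196 * 0.961 = 188
45–59: 574 * 0.963 = 553
60–74: 685 * 0.98 = 671
75–89: 1133 * 0.956 = 1083
90+: 1433 * 0.933 + 715 * 0.394 = 1337 + 282 = 1619
End of period: [53, 157, 188, 553, 671, 1083, 1619]
Total after period 3: 53 + 157 + 188 + 553 + 671 + 1083 + 1619 = 4324

4324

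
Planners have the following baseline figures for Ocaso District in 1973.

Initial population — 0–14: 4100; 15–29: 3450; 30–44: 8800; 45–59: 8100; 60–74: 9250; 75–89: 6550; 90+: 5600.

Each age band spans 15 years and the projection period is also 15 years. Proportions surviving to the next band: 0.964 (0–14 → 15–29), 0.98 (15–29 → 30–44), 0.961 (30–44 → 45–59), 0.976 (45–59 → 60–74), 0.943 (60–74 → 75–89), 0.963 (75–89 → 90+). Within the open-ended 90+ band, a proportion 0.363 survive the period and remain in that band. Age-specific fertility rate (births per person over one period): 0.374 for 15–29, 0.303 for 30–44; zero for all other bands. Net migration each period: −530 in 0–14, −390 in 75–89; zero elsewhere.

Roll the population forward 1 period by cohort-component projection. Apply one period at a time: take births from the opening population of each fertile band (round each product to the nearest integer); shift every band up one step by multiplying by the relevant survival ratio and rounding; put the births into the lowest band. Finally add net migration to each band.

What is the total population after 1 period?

Let band 1 be 0–14 through band 7 = 90+.
After projecting period 1:
Births: 3450 × 0.374 = 1290 ; 8800 × 0.303 = 2666 — total 3956
Band 2: 4100 × 0.964 = 3952
Band 3: 3450 × 0.98 = 3381
Band 4: 8800 × 0.961 = 8457
Band 5: 8100 × 0.976 = 7906
Band 6: 9250 × 0.943 = 8723
Band 7: 6550 × 0.963 + 5600 × 0.363 = 6308 + 2033 = 8341
Net migration: Band 1 − 530 → 3426; Band 6 − 390 → 8333
End of period: [3426, 3952, 3381, 8457, 7906, 8333, 8341]
Total after period 1: 3426 + 3952 + 3381 + 8457 + 7906 + 8333 + 8341 = 43796

43796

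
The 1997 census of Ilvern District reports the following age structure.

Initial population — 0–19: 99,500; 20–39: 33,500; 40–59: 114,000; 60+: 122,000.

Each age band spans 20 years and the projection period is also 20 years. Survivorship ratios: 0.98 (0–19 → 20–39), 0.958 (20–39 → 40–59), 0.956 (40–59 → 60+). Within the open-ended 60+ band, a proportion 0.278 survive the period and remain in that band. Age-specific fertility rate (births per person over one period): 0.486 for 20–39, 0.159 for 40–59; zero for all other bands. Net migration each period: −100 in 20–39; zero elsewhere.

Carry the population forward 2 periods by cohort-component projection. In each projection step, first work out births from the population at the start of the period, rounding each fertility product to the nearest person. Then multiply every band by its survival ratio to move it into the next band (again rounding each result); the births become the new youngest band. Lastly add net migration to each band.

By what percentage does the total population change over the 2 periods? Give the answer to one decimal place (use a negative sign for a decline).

Call the bands 1 to 4, youngest first.
[period 1]
Births: 33500 × 0.486 = 16281 ; 114000 × 0.159 = 18126 → total 34407
Band 2: 99500 × 0.98 = 97510
Band 3: 33500 × 0.958 = 32093
Band 4: 114000 × 0.956 + 122000 × 0.278 = 108984 + 33916 = 142900
Net migration: Band 2 − 100 → 97410
→ [34407, 97410, 32093, 142900]
[period 2]
Births: 97410 × 0.486 = 47341 ; 32093 × 0.159 = 5103 → total 52444
Band 2: 34407 × 0.98 = 33719
Band 3: 97410 × 0.958 = 93319
Band 4: 32093 × 0.956 + 142900 × 0.278 = 30681 + 39726 = 70407
Net migration: Band 2 − 100 → 33619
→ [52444, 33619, 93319, 70407]
Total: 369000 → 249789; change = -119211; percentage change = -32.3%

-32.3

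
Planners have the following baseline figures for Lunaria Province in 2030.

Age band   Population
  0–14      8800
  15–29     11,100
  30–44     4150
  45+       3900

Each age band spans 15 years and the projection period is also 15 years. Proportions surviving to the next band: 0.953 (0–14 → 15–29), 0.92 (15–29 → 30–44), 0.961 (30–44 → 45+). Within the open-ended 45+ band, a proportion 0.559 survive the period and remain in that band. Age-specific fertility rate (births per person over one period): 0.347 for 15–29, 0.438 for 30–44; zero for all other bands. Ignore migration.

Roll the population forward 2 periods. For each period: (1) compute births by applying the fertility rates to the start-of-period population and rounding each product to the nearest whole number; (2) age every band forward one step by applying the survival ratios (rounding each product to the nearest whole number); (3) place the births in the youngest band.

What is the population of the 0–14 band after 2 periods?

7383

Period 1:
Births: 11100 * 0.347 = 3852  |  4150 * 0.438 = 1818 — total 5670
15–29: 8800 * 0.953 = 8386
30–44: 11100 * 0.92 = 10212
45+: 4150 * 0.961 + 3900 * 0.559 = 3988 + 2180 = 6168
Population now: 0–14=5670, 15–29=8386, 30–44=10212, 45+=6168
Period 2:
Births: 8386 * 0.347 = 2910  |  10212 * 0.438 = 4473 — total 7383
15–29: 5670 * 0.953 = 5404
30–44: 8386 * 0.92 = 7715
45+: 10212 * 0.961 + 6168 * 0.559 = 9814 + 3448 = 13262
Population now: 0–14=7383, 15–29=5404, 30–44=7715, 45+=13262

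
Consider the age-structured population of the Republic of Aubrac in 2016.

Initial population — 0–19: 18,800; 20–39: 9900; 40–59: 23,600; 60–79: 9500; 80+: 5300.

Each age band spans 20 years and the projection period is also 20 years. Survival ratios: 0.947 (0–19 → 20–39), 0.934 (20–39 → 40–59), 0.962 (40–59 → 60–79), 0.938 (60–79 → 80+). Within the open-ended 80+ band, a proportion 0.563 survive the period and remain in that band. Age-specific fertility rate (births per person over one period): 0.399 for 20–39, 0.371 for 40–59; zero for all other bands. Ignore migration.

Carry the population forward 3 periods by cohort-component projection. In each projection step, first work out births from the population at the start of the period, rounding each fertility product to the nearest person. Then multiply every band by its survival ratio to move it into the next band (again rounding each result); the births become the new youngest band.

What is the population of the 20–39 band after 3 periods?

Call the groups 1 to 5, youngest first.
Period 1.
Births: 9900 × 0.399 = 3950, 23600 × 0.371 = 8756 → total 12706
Group 2: 18800 × 0.947 = 17804
Group 3: 9900 × 0.934 = 9247
Group 4: 23600 × 0.962 = 22703
Group 5: 9500 × 0.938 + 5300 × 0.563 = 8911 + 2984 = 11895
→ [12706, 17804, 9247, 22703, 11895]
Period 2.
Births: 17804 × 0.399 = 7104, 9247 × 0.371 = 3431 → total 10535
Group 2: 12706 × 0.947 = 12033
Group 3: 17804 × 0.934 = 16629
Group 4: 9247 × 0.962 = 8896
Group 5: 22703 × 0.938 + 11895 × 0.563 = 21295 + 6697 = 27992
→ [10535, 12033, 16629, 8896, 27992]
Period 3.
Births: 12033 × 0.399 = 4801, 16629 × 0.371 = 6169 → total 10970
Group 2: 10535 × 0.947 = 9977
Group 3: 12033 × 0.934 = 11239
Group 4: 16629 × 0.962 = 15997
Group 5: 8896 × 0.938 + 27992 × 0.563 = 8344 + 15759 = 24103
→ [10970, 9977, 11239, 15997, 24103]

9977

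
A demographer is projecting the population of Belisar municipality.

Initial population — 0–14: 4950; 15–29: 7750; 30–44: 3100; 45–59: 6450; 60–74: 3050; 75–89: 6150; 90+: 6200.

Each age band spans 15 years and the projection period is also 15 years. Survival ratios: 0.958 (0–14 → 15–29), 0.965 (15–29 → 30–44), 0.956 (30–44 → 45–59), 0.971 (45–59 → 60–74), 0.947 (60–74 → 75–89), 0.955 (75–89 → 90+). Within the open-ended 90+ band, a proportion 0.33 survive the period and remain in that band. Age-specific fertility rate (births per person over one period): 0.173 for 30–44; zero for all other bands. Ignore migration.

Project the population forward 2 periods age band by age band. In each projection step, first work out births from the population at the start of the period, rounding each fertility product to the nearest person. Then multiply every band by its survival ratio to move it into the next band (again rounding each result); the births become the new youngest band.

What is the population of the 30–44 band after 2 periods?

4576

Period 1.
Births: 3100 * 0.173 = 536
15–29: 4950 * 0.958 = 4742
30–44: 7750 * 0.965 = 7479
45–59: 3100 * 0.956 = 2964
60–74: 6450 * 0.971 = 6263
75–89: 3050 * 0.947 = 2888
90+: 6150 * 0.955 + 6200 * 0.33 = 5873 + 2046 = 7919
Giving 536 / 4742 / 7479 / 2964 / 6263 / 2888 / 7919.
Period 2.
Births: 7479 * 0.173 = 1294
15–29: 536 * 0.958 = 513
30–44: 4742 * 0.965 = 4576
45–59: 7479 * 0.956 = 7150
60–74: 2964 * 0.971 = 2878
75–89: 6263 * 0.947 = 5931
90+: 2888 * 0.955 + 7919 * 0.33 = 2758 + 2613 = 5371
Giving 1294 / 513 / 4576 / 7150 / 2878 / 5931 / 5371.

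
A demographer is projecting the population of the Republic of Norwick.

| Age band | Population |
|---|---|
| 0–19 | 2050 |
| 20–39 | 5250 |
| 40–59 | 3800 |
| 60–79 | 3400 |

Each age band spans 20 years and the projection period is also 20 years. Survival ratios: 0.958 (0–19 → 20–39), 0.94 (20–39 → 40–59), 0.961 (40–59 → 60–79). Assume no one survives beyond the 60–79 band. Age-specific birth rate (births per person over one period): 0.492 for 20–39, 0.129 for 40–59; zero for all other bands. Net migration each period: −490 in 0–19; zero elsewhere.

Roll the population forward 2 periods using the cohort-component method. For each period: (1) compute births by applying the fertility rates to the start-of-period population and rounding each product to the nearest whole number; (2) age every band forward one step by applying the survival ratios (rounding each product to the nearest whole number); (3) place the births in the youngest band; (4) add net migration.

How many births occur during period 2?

1603

Numbering the bands 1..4 from youngest to oldest:
[period 1]
Births: 5250 × 0.492 = 2583  |  3800 × 0.129 = 490 → total 3073
Band 2: 2050 × 0.958 = 1964
Band 3: 5250 × 0.94 = 4935
Band 4: 3800 × 0.961 = 3652
Net migration: Band 1 − 490 → 2583
Giving 2583 / 1964 / 4935 / 3652.
[period 2]
Births: 1964 × 0.492 = 966  |  4935 × 0.129 = 637 → total 1603
Band 2: 2583 × 0.958 = 2475
Band 3: 1964 × 0.94 = 1846
Band 4: 4935 × 0.961 = 4743
Net migration: Band 1 − 490 → 1113
Giving 1113 / 2475 / 1846 / 4743.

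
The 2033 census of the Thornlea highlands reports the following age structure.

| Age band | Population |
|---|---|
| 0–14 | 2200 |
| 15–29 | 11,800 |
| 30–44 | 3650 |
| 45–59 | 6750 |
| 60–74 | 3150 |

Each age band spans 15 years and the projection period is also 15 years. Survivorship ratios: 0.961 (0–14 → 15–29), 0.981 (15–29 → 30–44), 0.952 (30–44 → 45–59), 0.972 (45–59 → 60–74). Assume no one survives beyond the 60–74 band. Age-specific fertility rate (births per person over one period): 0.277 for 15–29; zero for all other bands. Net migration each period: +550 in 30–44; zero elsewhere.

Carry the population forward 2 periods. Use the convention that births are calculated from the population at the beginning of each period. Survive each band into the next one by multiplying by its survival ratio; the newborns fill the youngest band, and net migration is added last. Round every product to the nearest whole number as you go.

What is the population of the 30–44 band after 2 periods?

2624

After projecting period 1:
Births: 11800 × 0.277 = 3269
15–29: 2200 × 0.961 = 2114
30–44: 11800 × 0.981 = 11576
45–59: 3650 × 0.952 = 3475
60–74: 6750 × 0.972 = 6561
Net migration: 30–44 + 550 → 12126
Population now: 0–14=3269, 15–29=2114, 30–44=12126, 45–59=3475, 60–74=6561
After projecting period 2:
Births: 2114 × 0.277 = 586
15–29: 3269 × 0.961 = 3142
30–44: 2114 × 0.981 = 2074
45–59: 12126 × 0.952 = 11544
60–74: 3475 × 0.972 = 3378
Net migration: 30–44 + 550 → 2624
Population now: 0–14=586, 15–29=3142, 30–44=2624, 45–59=11544, 60–74=3378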